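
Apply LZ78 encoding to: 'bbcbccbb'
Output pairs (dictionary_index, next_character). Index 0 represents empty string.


LZ78 encoding steps:
Dictionary: {0: ''}
Step 1: w='' (idx 0), next='b' -> output (0, 'b'), add 'b' as idx 1
Step 2: w='b' (idx 1), next='c' -> output (1, 'c'), add 'bc' as idx 2
Step 3: w='bc' (idx 2), next='c' -> output (2, 'c'), add 'bcc' as idx 3
Step 4: w='b' (idx 1), next='b' -> output (1, 'b'), add 'bb' as idx 4


Encoded: [(0, 'b'), (1, 'c'), (2, 'c'), (1, 'b')]


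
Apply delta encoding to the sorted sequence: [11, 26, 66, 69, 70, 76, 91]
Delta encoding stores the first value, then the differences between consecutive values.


First value: 11
Deltas:
  26 - 11 = 15
  66 - 26 = 40
  69 - 66 = 3
  70 - 69 = 1
  76 - 70 = 6
  91 - 76 = 15


Delta encoded: [11, 15, 40, 3, 1, 6, 15]


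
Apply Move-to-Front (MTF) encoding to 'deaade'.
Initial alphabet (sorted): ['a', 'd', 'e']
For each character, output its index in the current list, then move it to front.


MTF encoding:
'd': index 1 in ['a', 'd', 'e'] -> ['d', 'a', 'e']
'e': index 2 in ['d', 'a', 'e'] -> ['e', 'd', 'a']
'a': index 2 in ['e', 'd', 'a'] -> ['a', 'e', 'd']
'a': index 0 in ['a', 'e', 'd'] -> ['a', 'e', 'd']
'd': index 2 in ['a', 'e', 'd'] -> ['d', 'a', 'e']
'e': index 2 in ['d', 'a', 'e'] -> ['e', 'd', 'a']


Output: [1, 2, 2, 0, 2, 2]


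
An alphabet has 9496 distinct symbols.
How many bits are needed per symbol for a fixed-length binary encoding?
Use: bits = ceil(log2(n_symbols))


log2(9496) = 13.2131
Bracket: 2^13 = 8192 < 9496 <= 2^14 = 16384
So ceil(log2(9496)) = 14

bits = ceil(log2(9496)) = ceil(13.2131) = 14 bits


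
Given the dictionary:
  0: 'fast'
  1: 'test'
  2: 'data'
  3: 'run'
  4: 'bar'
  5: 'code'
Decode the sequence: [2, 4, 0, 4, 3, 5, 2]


Look up each index in the dictionary:
  2 -> 'data'
  4 -> 'bar'
  0 -> 'fast'
  4 -> 'bar'
  3 -> 'run'
  5 -> 'code'
  2 -> 'data'

Decoded: "data bar fast bar run code data"


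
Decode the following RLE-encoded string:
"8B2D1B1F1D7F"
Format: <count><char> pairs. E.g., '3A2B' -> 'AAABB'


Expanding each <count><char> pair:
  8B -> 'BBBBBBBB'
  2D -> 'DD'
  1B -> 'B'
  1F -> 'F'
  1D -> 'D'
  7F -> 'FFFFFFF'

Decoded = BBBBBBBBDDBFDFFFFFFF


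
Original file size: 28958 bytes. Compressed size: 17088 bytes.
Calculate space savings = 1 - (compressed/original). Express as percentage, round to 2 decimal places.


ratio = compressed/original = 17088/28958 = 0.590096
savings = 1 - ratio = 1 - 0.590096 = 0.409904
as a percentage: 0.409904 * 100 = 40.99%

Space savings = 1 - 17088/28958 = 40.99%


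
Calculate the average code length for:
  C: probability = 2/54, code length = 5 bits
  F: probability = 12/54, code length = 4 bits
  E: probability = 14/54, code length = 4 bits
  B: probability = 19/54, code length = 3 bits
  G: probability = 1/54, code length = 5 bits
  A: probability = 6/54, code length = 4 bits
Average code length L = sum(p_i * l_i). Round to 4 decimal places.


Weighted contributions p_i * l_i:
  C: (2/54) * 5 = 10/54
  F: (12/54) * 4 = 48/54
  E: (14/54) * 4 = 56/54
  B: (19/54) * 3 = 57/54
  G: (1/54) * 5 = 5/54
  A: (6/54) * 4 = 24/54
Sum = (10 + 48 + 56 + 57 + 5 + 24)/54 = 200/54

L = 200/54 = 3.7037 bits/symbol


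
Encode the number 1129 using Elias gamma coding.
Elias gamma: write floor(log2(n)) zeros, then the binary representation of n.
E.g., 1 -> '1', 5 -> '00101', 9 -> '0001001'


num_bits = floor(log2(1129)) + 1 = 11
leading_zeros = num_bits - 1 = 10
binary(1129) = 10001101001

Elias gamma(1129) = '0000000000' + '10001101001' = 000000000010001101001 (21 bits)


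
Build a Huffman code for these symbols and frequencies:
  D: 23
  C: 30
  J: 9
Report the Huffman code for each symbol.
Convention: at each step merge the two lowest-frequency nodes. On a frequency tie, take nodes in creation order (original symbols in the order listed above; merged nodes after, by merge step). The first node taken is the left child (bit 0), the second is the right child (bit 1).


Huffman tree construction:
Step 1: Merge J(9) + D(23) = 32
Step 2: Merge C(30) + (J+D)(32) = 62
Read each symbol's code off the tree from the root (left child = 0, right child = 1).

Codes:
  D: 11 (length 2)
  C: 0 (length 1)
  J: 10 (length 2)
Average code length: 94/62 = 1.5161 bits/symbol


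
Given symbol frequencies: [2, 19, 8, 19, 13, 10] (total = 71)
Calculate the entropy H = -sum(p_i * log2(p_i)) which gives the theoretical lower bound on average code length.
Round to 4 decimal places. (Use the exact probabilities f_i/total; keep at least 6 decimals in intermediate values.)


Per-symbol terms -p_i * log2(p_i) with p_i = f_i/71:
  p = 2/71 = 0.028169: log2(p) = -5.149747, -p*log2(p) = 0.145063
  p = 19/71 = 0.267606: log2(p) = -1.901820, -p*log2(p) = 0.508938
  p = 8/71 = 0.112676: log2(p) = -3.149747, -p*log2(p) = 0.354901
  p = 19/71 = 0.267606: log2(p) = -1.901820, -p*log2(p) = 0.508938
  p = 13/71 = 0.183099: log2(p) = -2.449307, -p*log2(p) = 0.448465
  p = 10/71 = 0.140845: log2(p) = -2.827819, -p*log2(p) = 0.398284
H = 0.145063 + 0.508938 + 0.354901 + 0.508938 + 0.448465 + 0.398284 = 2.364589

H = 2.3646 bits/symbol


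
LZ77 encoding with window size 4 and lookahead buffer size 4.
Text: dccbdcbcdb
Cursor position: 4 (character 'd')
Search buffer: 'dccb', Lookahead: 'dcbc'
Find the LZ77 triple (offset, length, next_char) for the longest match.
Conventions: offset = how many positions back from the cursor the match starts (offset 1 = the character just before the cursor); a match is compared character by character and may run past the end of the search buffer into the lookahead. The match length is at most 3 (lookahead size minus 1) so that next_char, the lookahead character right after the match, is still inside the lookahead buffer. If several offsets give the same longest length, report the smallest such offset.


Try each offset into the search buffer:
  offset=1 (pos 3, char 'b'): match length 0
  offset=2 (pos 2, char 'c'): match length 0
  offset=3 (pos 1, char 'c'): match length 0
  offset=4 (pos 0, char 'd'): match length 2
Longest match has length 2 at offset 4.
next_char = character at position 4 + 2 = 6 -> 'b'

Best match: offset=4, length=2 (matching 'dc' starting at position 0)
LZ77 triple: (4, 2, 'b')


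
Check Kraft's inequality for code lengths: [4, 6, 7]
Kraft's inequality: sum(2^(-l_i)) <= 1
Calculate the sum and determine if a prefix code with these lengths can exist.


Sum = 2^(-4) + 2^(-6) + 2^(-7)
    = 0.0625 + 0.015625 + 0.0078125
    = 11/128 = 0.0859375
Since 0.0859375 <= 1, Kraft's inequality IS satisfied.
A prefix code with these lengths CAN exist.

Kraft sum = 0.0859375. Satisfied.


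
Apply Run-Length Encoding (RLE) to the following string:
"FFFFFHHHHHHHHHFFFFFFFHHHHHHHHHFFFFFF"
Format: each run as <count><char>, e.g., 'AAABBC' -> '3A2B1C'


Scanning runs left to right:
  i=0: run of 'F' x 5 -> '5F'
  i=5: run of 'H' x 9 -> '9H'
  i=14: run of 'F' x 7 -> '7F'
  i=21: run of 'H' x 9 -> '9H'
  i=30: run of 'F' x 6 -> '6F'

RLE = 5F9H7F9H6F


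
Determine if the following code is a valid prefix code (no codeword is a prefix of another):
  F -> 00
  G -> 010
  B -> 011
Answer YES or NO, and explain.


Checking each pair (does one codeword prefix another?):
  F='00' vs G='010': no prefix
  F='00' vs B='011': no prefix
  G='010' vs F='00': no prefix
  G='010' vs B='011': no prefix
  B='011' vs F='00': no prefix
  B='011' vs G='010': no prefix
No violation found over all pairs.

YES -- this is a valid prefix code. No codeword is a prefix of any other codeword.


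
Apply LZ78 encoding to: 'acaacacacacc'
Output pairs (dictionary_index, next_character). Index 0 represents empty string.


LZ78 encoding steps:
Dictionary: {0: ''}
Step 1: w='' (idx 0), next='a' -> output (0, 'a'), add 'a' as idx 1
Step 2: w='' (idx 0), next='c' -> output (0, 'c'), add 'c' as idx 2
Step 3: w='a' (idx 1), next='a' -> output (1, 'a'), add 'aa' as idx 3
Step 4: w='c' (idx 2), next='a' -> output (2, 'a'), add 'ca' as idx 4
Step 5: w='ca' (idx 4), next='c' -> output (4, 'c'), add 'cac' as idx 5
Step 6: w='a' (idx 1), next='c' -> output (1, 'c'), add 'ac' as idx 6
Step 7: w='c' (idx 2), end of input -> output (2, '')


Encoded: [(0, 'a'), (0, 'c'), (1, 'a'), (2, 'a'), (4, 'c'), (1, 'c'), (2, '')]


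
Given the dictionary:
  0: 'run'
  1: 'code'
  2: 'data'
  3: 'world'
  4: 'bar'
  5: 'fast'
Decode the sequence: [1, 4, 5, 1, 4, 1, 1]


Look up each index in the dictionary:
  1 -> 'code'
  4 -> 'bar'
  5 -> 'fast'
  1 -> 'code'
  4 -> 'bar'
  1 -> 'code'
  1 -> 'code'

Decoded: "code bar fast code bar code code"


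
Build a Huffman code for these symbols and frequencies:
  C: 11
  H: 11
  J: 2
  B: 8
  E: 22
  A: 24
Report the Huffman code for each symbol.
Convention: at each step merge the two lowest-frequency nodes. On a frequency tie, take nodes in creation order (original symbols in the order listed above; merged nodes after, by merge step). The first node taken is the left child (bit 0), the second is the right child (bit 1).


Huffman tree construction:
Step 1: Merge J(2) + B(8) = 10
Step 2: Merge (J+B)(10) + C(11) = 21
Step 3: Merge H(11) + ((J+B)+C)(21) = 32
Step 4: Merge E(22) + A(24) = 46
Step 5: Merge (H+((J+B)+C))(32) + (E+A)(46) = 78
Read each symbol's code off the tree from the root (left child = 0, right child = 1).

Codes:
  C: 011 (length 3)
  H: 00 (length 2)
  J: 0100 (length 4)
  B: 0101 (length 4)
  E: 10 (length 2)
  A: 11 (length 2)
Average code length: 187/78 = 2.3974 bits/symbol


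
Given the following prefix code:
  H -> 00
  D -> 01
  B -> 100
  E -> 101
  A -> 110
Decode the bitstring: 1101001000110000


Decoding step by step:
Bits 110 -> A
Bits 100 -> B
Bits 100 -> B
Bits 01 -> D
Bits 100 -> B
Bits 00 -> H


Decoded message: ABBDBH


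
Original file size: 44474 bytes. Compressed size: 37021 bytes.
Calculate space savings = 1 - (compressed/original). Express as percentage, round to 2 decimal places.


ratio = compressed/original = 37021/44474 = 0.832419
savings = 1 - ratio = 1 - 0.832419 = 0.167581
as a percentage: 0.167581 * 100 = 16.76%

Space savings = 1 - 37021/44474 = 16.76%


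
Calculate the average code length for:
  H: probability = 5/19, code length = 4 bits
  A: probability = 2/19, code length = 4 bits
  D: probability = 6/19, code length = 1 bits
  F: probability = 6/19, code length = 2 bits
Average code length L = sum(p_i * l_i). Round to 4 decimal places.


Weighted contributions p_i * l_i:
  H: (5/19) * 4 = 20/19
  A: (2/19) * 4 = 8/19
  D: (6/19) * 1 = 6/19
  F: (6/19) * 2 = 12/19
Sum = (20 + 8 + 6 + 12)/19 = 46/19

L = 46/19 = 2.4211 bits/symbol


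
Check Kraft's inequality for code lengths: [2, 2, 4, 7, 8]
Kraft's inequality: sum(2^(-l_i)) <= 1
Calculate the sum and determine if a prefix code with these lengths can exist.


Sum = 2^(-2) + 2^(-2) + 2^(-4) + 2^(-7) + 2^(-8)
    = 0.25 + 0.25 + 0.0625 + 0.0078125 + 0.00390625
    = 147/256 = 0.57421875
Since 0.57421875 <= 1, Kraft's inequality IS satisfied.
A prefix code with these lengths CAN exist.

Kraft sum = 0.57421875. Satisfied.


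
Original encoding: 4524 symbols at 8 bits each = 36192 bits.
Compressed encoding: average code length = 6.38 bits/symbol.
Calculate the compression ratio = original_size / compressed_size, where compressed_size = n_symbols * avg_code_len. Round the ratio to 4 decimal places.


original_size = n_symbols * orig_bits = 4524 * 8 = 36192 bits
compressed_size = n_symbols * avg_code_len = 4524 * 6.38 = 28863.12 bits
ratio = original_size / compressed_size = 36192 / 28863.12 = 1.2539

Compression ratio = 1.2539


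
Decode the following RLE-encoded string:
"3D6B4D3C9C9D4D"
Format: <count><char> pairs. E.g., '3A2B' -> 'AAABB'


Expanding each <count><char> pair:
  3D -> 'DDD'
  6B -> 'BBBBBB'
  4D -> 'DDDD'
  3C -> 'CCC'
  9C -> 'CCCCCCCCC'
  9D -> 'DDDDDDDDD'
  4D -> 'DDDD'

Decoded = DDDBBBBBBDDDDCCCCCCCCCCCCDDDDDDDDDDDDD


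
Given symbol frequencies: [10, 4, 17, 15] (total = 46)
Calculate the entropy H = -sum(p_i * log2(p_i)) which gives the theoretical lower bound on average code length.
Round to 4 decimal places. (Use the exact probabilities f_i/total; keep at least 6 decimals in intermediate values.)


Per-symbol terms -p_i * log2(p_i) with p_i = f_i/46:
  p = 10/46 = 0.217391: log2(p) = -2.201634, -p*log2(p) = 0.478616
  p = 4/46 = 0.086957: log2(p) = -3.523562, -p*log2(p) = 0.306397
  p = 17/46 = 0.369565: log2(p) = -1.436099, -p*log2(p) = 0.530732
  p = 15/46 = 0.326087: log2(p) = -1.616671, -p*log2(p) = 0.527175
H = 0.478616 + 0.306397 + 0.530732 + 0.527175 = 1.842920

H = 1.8429 bits/symbol


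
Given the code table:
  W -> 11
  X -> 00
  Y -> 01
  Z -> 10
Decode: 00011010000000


Decoding:
00 -> X
01 -> Y
10 -> Z
10 -> Z
00 -> X
00 -> X
00 -> X


Result: XYZZXXX


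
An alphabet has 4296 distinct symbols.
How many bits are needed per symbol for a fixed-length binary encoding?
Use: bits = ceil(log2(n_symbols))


log2(4296) = 12.0688
Bracket: 2^12 = 4096 < 4296 <= 2^13 = 8192
So ceil(log2(4296)) = 13

bits = ceil(log2(4296)) = ceil(12.0688) = 13 bits


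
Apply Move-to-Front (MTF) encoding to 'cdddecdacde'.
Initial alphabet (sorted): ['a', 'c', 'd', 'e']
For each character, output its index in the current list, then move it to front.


MTF encoding:
'c': index 1 in ['a', 'c', 'd', 'e'] -> ['c', 'a', 'd', 'e']
'd': index 2 in ['c', 'a', 'd', 'e'] -> ['d', 'c', 'a', 'e']
'd': index 0 in ['d', 'c', 'a', 'e'] -> ['d', 'c', 'a', 'e']
'd': index 0 in ['d', 'c', 'a', 'e'] -> ['d', 'c', 'a', 'e']
'e': index 3 in ['d', 'c', 'a', 'e'] -> ['e', 'd', 'c', 'a']
'c': index 2 in ['e', 'd', 'c', 'a'] -> ['c', 'e', 'd', 'a']
'd': index 2 in ['c', 'e', 'd', 'a'] -> ['d', 'c', 'e', 'a']
'a': index 3 in ['d', 'c', 'e', 'a'] -> ['a', 'd', 'c', 'e']
'c': index 2 in ['a', 'd', 'c', 'e'] -> ['c', 'a', 'd', 'e']
'd': index 2 in ['c', 'a', 'd', 'e'] -> ['d', 'c', 'a', 'e']
'e': index 3 in ['d', 'c', 'a', 'e'] -> ['e', 'd', 'c', 'a']


Output: [1, 2, 0, 0, 3, 2, 2, 3, 2, 2, 3]


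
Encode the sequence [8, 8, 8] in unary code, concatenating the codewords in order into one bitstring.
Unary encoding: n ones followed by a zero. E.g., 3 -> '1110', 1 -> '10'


Encode each number as n ones followed by a terminating 0:
  8 -> 111111110 (9 bits)
  8 -> 111111110 (9 bits)
  8 -> 111111110 (9 bits)
Total length = 9 + 9 + 9 = 27 bits.

Unary([8, 8, 8]) = 111111110111111110111111110 (27 bits)


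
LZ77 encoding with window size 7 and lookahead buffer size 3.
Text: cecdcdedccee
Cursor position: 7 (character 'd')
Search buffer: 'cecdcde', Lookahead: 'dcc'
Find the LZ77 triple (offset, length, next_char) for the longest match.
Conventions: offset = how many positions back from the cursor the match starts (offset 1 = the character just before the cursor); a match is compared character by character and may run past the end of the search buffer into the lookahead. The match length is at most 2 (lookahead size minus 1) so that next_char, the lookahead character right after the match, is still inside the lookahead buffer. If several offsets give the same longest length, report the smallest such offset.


Try each offset into the search buffer:
  offset=1 (pos 6, char 'e'): match length 0
  offset=2 (pos 5, char 'd'): match length 1
  offset=3 (pos 4, char 'c'): match length 0
  offset=4 (pos 3, char 'd'): match length 2
  offset=5 (pos 2, char 'c'): match length 0
  offset=6 (pos 1, char 'e'): match length 0
  offset=7 (pos 0, char 'c'): match length 0
Longest match has length 2 at offset 4.
next_char = character at position 7 + 2 = 9 -> 'c'

Best match: offset=4, length=2 (matching 'dc' starting at position 3)
LZ77 triple: (4, 2, 'c')


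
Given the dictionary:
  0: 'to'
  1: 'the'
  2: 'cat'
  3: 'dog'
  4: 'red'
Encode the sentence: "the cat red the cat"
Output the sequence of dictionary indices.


Look up each word in the dictionary:
  'the' -> 1
  'cat' -> 2
  'red' -> 4
  'the' -> 1
  'cat' -> 2

Encoded: [1, 2, 4, 1, 2]


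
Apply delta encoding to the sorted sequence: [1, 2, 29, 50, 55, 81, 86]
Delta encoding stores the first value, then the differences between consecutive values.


First value: 1
Deltas:
  2 - 1 = 1
  29 - 2 = 27
  50 - 29 = 21
  55 - 50 = 5
  81 - 55 = 26
  86 - 81 = 5


Delta encoded: [1, 1, 27, 21, 5, 26, 5]


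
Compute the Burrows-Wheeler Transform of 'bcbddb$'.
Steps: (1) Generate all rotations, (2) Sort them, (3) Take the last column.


Rotations (sorted):
  0: $bcbddb -> last char: b
  1: b$bcbdd -> last char: d
  2: bcbddb$ -> last char: $
  3: bddb$bc -> last char: c
  4: cbddb$b -> last char: b
  5: db$bcbd -> last char: d
  6: ddb$bcb -> last char: b


BWT = bd$cbdb


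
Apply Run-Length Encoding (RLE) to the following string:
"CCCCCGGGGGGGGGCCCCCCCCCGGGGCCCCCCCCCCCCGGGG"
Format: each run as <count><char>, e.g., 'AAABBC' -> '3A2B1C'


Scanning runs left to right:
  i=0: run of 'C' x 5 -> '5C'
  i=5: run of 'G' x 9 -> '9G'
  i=14: run of 'C' x 9 -> '9C'
  i=23: run of 'G' x 4 -> '4G'
  i=27: run of 'C' x 12 -> '12C'
  i=39: run of 'G' x 4 -> '4G'

RLE = 5C9G9C4G12C4G


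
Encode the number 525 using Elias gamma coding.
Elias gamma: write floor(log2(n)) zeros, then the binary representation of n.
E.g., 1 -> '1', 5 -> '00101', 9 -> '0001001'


num_bits = floor(log2(525)) + 1 = 10
leading_zeros = num_bits - 1 = 9
binary(525) = 1000001101

Elias gamma(525) = '000000000' + '1000001101' = 0000000001000001101 (19 bits)


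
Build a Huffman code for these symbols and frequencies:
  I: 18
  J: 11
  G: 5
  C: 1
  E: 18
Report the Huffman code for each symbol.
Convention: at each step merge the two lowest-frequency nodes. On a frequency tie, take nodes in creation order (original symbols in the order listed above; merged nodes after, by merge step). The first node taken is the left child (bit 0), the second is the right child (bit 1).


Huffman tree construction:
Step 1: Merge C(1) + G(5) = 6
Step 2: Merge (C+G)(6) + J(11) = 17
Step 3: Merge ((C+G)+J)(17) + I(18) = 35
Step 4: Merge E(18) + (((C+G)+J)+I)(35) = 53
Read each symbol's code off the tree from the root (left child = 0, right child = 1).

Codes:
  I: 11 (length 2)
  J: 101 (length 3)
  G: 1001 (length 4)
  C: 1000 (length 4)
  E: 0 (length 1)
Average code length: 111/53 = 2.0943 bits/symbol


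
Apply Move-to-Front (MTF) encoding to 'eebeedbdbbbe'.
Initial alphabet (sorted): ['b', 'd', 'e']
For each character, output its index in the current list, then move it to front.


MTF encoding:
'e': index 2 in ['b', 'd', 'e'] -> ['e', 'b', 'd']
'e': index 0 in ['e', 'b', 'd'] -> ['e', 'b', 'd']
'b': index 1 in ['e', 'b', 'd'] -> ['b', 'e', 'd']
'e': index 1 in ['b', 'e', 'd'] -> ['e', 'b', 'd']
'e': index 0 in ['e', 'b', 'd'] -> ['e', 'b', 'd']
'd': index 2 in ['e', 'b', 'd'] -> ['d', 'e', 'b']
'b': index 2 in ['d', 'e', 'b'] -> ['b', 'd', 'e']
'd': index 1 in ['b', 'd', 'e'] -> ['d', 'b', 'e']
'b': index 1 in ['d', 'b', 'e'] -> ['b', 'd', 'e']
'b': index 0 in ['b', 'd', 'e'] -> ['b', 'd', 'e']
'b': index 0 in ['b', 'd', 'e'] -> ['b', 'd', 'e']
'e': index 2 in ['b', 'd', 'e'] -> ['e', 'b', 'd']


Output: [2, 0, 1, 1, 0, 2, 2, 1, 1, 0, 0, 2]


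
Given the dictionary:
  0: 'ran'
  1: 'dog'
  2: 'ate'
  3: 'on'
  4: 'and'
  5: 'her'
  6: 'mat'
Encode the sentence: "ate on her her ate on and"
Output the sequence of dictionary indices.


Look up each word in the dictionary:
  'ate' -> 2
  'on' -> 3
  'her' -> 5
  'her' -> 5
  'ate' -> 2
  'on' -> 3
  'and' -> 4

Encoded: [2, 3, 5, 5, 2, 3, 4]


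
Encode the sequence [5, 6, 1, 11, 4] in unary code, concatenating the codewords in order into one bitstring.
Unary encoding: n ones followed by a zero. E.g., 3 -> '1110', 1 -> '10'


Encode each number as n ones followed by a terminating 0:
  5 -> 111110 (6 bits)
  6 -> 1111110 (7 bits)
  1 -> 10 (2 bits)
  11 -> 111111111110 (12 bits)
  4 -> 11110 (5 bits)
Total length = 6 + 7 + 2 + 12 + 5 = 32 bits.

Unary([5, 6, 1, 11, 4]) = 11111011111101011111111111011110 (32 bits)


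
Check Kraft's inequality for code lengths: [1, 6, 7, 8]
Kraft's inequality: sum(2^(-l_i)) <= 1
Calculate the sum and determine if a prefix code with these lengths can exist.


Sum = 2^(-1) + 2^(-6) + 2^(-7) + 2^(-8)
    = 0.5 + 0.015625 + 0.0078125 + 0.00390625
    = 135/256 = 0.52734375
Since 0.52734375 <= 1, Kraft's inequality IS satisfied.
A prefix code with these lengths CAN exist.

Kraft sum = 0.52734375. Satisfied.


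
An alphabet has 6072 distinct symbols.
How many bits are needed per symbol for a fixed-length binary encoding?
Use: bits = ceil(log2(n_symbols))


log2(6072) = 12.568
Bracket: 2^12 = 4096 < 6072 <= 2^13 = 8192
So ceil(log2(6072)) = 13

bits = ceil(log2(6072)) = ceil(12.568) = 13 bits


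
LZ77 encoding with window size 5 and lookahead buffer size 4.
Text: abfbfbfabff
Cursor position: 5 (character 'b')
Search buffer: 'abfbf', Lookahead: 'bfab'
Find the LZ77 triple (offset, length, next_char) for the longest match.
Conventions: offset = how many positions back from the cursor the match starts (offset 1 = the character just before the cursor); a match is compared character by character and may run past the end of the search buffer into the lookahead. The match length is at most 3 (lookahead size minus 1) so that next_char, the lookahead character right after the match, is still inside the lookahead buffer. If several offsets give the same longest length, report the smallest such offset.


Try each offset into the search buffer:
  offset=1 (pos 4, char 'f'): match length 0
  offset=2 (pos 3, char 'b'): match length 2
  offset=3 (pos 2, char 'f'): match length 0
  offset=4 (pos 1, char 'b'): match length 2
  offset=5 (pos 0, char 'a'): match length 0
Longest match has length 2, found at offsets 2, 4; take the smallest, offset 2.
next_char = character at position 5 + 2 = 7 -> 'a'

Best match: offset=2, length=2 (matching 'bf' starting at position 3)
LZ77 triple: (2, 2, 'a')


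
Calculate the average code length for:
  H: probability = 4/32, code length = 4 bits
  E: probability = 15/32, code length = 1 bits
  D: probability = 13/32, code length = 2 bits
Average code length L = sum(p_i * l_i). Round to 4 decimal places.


Weighted contributions p_i * l_i:
  H: (4/32) * 4 = 16/32
  E: (15/32) * 1 = 15/32
  D: (13/32) * 2 = 26/32
Sum = (16 + 15 + 26)/32 = 57/32

L = 57/32 = 1.7813 bits/symbol


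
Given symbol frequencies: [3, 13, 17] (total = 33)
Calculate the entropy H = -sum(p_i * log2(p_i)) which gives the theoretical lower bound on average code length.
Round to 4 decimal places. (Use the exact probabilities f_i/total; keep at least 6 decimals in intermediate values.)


Per-symbol terms -p_i * log2(p_i) with p_i = f_i/33:
  p = 3/33 = 0.090909: log2(p) = -3.459432, -p*log2(p) = 0.314494
  p = 13/33 = 0.393939: log2(p) = -1.343954, -p*log2(p) = 0.529437
  p = 17/33 = 0.515152: log2(p) = -0.956931, -p*log2(p) = 0.492965
H = 0.314494 + 0.529437 + 0.492965 = 1.336896

H = 1.3369 bits/symbol


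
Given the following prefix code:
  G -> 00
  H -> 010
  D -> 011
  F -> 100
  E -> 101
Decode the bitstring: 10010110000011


Decoding step by step:
Bits 100 -> F
Bits 101 -> E
Bits 100 -> F
Bits 00 -> G
Bits 011 -> D


Decoded message: FEFGD


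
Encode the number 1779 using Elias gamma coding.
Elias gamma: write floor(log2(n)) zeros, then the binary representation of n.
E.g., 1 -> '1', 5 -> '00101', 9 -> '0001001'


num_bits = floor(log2(1779)) + 1 = 11
leading_zeros = num_bits - 1 = 10
binary(1779) = 11011110011

Elias gamma(1779) = '0000000000' + '11011110011' = 000000000011011110011 (21 bits)


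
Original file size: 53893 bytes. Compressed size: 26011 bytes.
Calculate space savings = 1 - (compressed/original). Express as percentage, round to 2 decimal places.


ratio = compressed/original = 26011/53893 = 0.482642
savings = 1 - ratio = 1 - 0.482642 = 0.517358
as a percentage: 0.517358 * 100 = 51.74%

Space savings = 1 - 26011/53893 = 51.74%


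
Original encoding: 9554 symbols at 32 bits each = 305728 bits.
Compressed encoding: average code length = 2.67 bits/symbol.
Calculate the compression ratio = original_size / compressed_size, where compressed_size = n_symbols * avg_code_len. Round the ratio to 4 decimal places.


original_size = n_symbols * orig_bits = 9554 * 32 = 305728 bits
compressed_size = n_symbols * avg_code_len = 9554 * 2.67 = 25509.18 bits
ratio = original_size / compressed_size = 305728 / 25509.18 = 11.985

Compression ratio = 11.985


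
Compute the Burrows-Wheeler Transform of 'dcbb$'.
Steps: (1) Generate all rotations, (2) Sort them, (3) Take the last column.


Rotations (sorted):
  0: $dcbb -> last char: b
  1: b$dcb -> last char: b
  2: bb$dc -> last char: c
  3: cbb$d -> last char: d
  4: dcbb$ -> last char: $


BWT = bbcd$


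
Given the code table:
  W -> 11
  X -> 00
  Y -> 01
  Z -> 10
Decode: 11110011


Decoding:
11 -> W
11 -> W
00 -> X
11 -> W


Result: WWXW


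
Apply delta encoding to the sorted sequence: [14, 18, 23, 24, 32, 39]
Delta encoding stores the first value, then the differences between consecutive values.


First value: 14
Deltas:
  18 - 14 = 4
  23 - 18 = 5
  24 - 23 = 1
  32 - 24 = 8
  39 - 32 = 7


Delta encoded: [14, 4, 5, 1, 8, 7]


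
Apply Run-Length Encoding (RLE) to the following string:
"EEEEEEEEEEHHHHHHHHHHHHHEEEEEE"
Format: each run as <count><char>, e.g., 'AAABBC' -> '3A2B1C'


Scanning runs left to right:
  i=0: run of 'E' x 10 -> '10E'
  i=10: run of 'H' x 13 -> '13H'
  i=23: run of 'E' x 6 -> '6E'

RLE = 10E13H6E


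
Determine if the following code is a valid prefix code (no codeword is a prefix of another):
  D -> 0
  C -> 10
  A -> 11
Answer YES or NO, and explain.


Checking each pair (does one codeword prefix another?):
  D='0' vs C='10': no prefix
  D='0' vs A='11': no prefix
  C='10' vs D='0': no prefix
  C='10' vs A='11': no prefix
  A='11' vs D='0': no prefix
  A='11' vs C='10': no prefix
No violation found over all pairs.

YES -- this is a valid prefix code. No codeword is a prefix of any other codeword.


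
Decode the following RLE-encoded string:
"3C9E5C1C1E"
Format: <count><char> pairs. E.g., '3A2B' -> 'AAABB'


Expanding each <count><char> pair:
  3C -> 'CCC'
  9E -> 'EEEEEEEEE'
  5C -> 'CCCCC'
  1C -> 'C'
  1E -> 'E'

Decoded = CCCEEEEEEEEECCCCCCE


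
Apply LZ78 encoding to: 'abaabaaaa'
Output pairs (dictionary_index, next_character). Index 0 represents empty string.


LZ78 encoding steps:
Dictionary: {0: ''}
Step 1: w='' (idx 0), next='a' -> output (0, 'a'), add 'a' as idx 1
Step 2: w='' (idx 0), next='b' -> output (0, 'b'), add 'b' as idx 2
Step 3: w='a' (idx 1), next='a' -> output (1, 'a'), add 'aa' as idx 3
Step 4: w='b' (idx 2), next='a' -> output (2, 'a'), add 'ba' as idx 4
Step 5: w='aa' (idx 3), next='a' -> output (3, 'a'), add 'aaa' as idx 5


Encoded: [(0, 'a'), (0, 'b'), (1, 'a'), (2, 'a'), (3, 'a')]


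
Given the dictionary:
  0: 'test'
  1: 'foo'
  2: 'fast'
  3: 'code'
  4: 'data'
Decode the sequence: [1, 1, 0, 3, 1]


Look up each index in the dictionary:
  1 -> 'foo'
  1 -> 'foo'
  0 -> 'test'
  3 -> 'code'
  1 -> 'foo'

Decoded: "foo foo test code foo"


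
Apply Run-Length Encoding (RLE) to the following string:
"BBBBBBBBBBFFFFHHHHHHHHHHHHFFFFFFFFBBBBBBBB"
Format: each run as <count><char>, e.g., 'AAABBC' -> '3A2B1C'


Scanning runs left to right:
  i=0: run of 'B' x 10 -> '10B'
  i=10: run of 'F' x 4 -> '4F'
  i=14: run of 'H' x 12 -> '12H'
  i=26: run of 'F' x 8 -> '8F'
  i=34: run of 'B' x 8 -> '8B'

RLE = 10B4F12H8F8B


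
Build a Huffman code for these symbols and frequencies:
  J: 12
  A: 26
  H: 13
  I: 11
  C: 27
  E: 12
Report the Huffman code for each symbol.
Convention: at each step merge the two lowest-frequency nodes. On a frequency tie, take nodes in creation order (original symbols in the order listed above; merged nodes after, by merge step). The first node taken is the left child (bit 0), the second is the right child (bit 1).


Huffman tree construction:
Step 1: Merge I(11) + J(12) = 23
Step 2: Merge E(12) + H(13) = 25
Step 3: Merge (I+J)(23) + (E+H)(25) = 48
Step 4: Merge A(26) + C(27) = 53
Step 5: Merge ((I+J)+(E+H))(48) + (A+C)(53) = 101
Read each symbol's code off the tree from the root (left child = 0, right child = 1).

Codes:
  J: 001 (length 3)
  A: 10 (length 2)
  H: 011 (length 3)
  I: 000 (length 3)
  C: 11 (length 2)
  E: 010 (length 3)
Average code length: 250/101 = 2.4752 bits/symbol


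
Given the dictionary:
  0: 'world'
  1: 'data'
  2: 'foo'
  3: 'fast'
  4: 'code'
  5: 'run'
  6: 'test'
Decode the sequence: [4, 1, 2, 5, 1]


Look up each index in the dictionary:
  4 -> 'code'
  1 -> 'data'
  2 -> 'foo'
  5 -> 'run'
  1 -> 'data'

Decoded: "code data foo run data"


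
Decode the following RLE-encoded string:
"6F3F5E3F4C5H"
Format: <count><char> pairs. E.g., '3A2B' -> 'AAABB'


Expanding each <count><char> pair:
  6F -> 'FFFFFF'
  3F -> 'FFF'
  5E -> 'EEEEE'
  3F -> 'FFF'
  4C -> 'CCCC'
  5H -> 'HHHHH'

Decoded = FFFFFFFFFEEEEEFFFCCCCHHHHH


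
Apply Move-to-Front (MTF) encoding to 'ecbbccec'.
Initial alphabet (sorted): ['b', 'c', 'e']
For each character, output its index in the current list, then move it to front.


MTF encoding:
'e': index 2 in ['b', 'c', 'e'] -> ['e', 'b', 'c']
'c': index 2 in ['e', 'b', 'c'] -> ['c', 'e', 'b']
'b': index 2 in ['c', 'e', 'b'] -> ['b', 'c', 'e']
'b': index 0 in ['b', 'c', 'e'] -> ['b', 'c', 'e']
'c': index 1 in ['b', 'c', 'e'] -> ['c', 'b', 'e']
'c': index 0 in ['c', 'b', 'e'] -> ['c', 'b', 'e']
'e': index 2 in ['c', 'b', 'e'] -> ['e', 'c', 'b']
'c': index 1 in ['e', 'c', 'b'] -> ['c', 'e', 'b']


Output: [2, 2, 2, 0, 1, 0, 2, 1]


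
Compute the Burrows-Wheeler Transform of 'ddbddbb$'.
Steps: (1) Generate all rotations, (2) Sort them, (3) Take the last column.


Rotations (sorted):
  0: $ddbddbb -> last char: b
  1: b$ddbddb -> last char: b
  2: bb$ddbdd -> last char: d
  3: bddbb$dd -> last char: d
  4: dbb$ddbd -> last char: d
  5: dbddbb$d -> last char: d
  6: ddbb$ddb -> last char: b
  7: ddbddbb$ -> last char: $


BWT = bbddddb$


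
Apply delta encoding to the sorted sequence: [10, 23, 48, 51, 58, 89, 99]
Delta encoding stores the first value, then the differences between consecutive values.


First value: 10
Deltas:
  23 - 10 = 13
  48 - 23 = 25
  51 - 48 = 3
  58 - 51 = 7
  89 - 58 = 31
  99 - 89 = 10


Delta encoded: [10, 13, 25, 3, 7, 31, 10]


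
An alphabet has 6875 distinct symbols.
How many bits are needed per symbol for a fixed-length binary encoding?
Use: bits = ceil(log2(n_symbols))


log2(6875) = 12.7471
Bracket: 2^12 = 4096 < 6875 <= 2^13 = 8192
So ceil(log2(6875)) = 13

bits = ceil(log2(6875)) = ceil(12.7471) = 13 bits


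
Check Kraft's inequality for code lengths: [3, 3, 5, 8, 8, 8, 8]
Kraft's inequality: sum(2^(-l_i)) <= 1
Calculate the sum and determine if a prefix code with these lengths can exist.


Sum = 2^(-3) + 2^(-3) + 2^(-5) + 2^(-8) + 2^(-8) + 2^(-8) + 2^(-8)
    = 0.125 + 0.125 + 0.03125 + 0.00390625 + 0.00390625 + 0.00390625 + 0.00390625
    = 76/256 = 0.296875
Since 0.296875 <= 1, Kraft's inequality IS satisfied.
A prefix code with these lengths CAN exist.

Kraft sum = 0.296875. Satisfied.


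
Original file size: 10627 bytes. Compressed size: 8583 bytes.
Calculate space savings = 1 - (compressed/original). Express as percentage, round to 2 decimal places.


ratio = compressed/original = 8583/10627 = 0.80766
savings = 1 - ratio = 1 - 0.80766 = 0.19234
as a percentage: 0.19234 * 100 = 19.23%

Space savings = 1 - 8583/10627 = 19.23%


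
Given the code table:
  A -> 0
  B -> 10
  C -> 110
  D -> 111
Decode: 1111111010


Decoding:
111 -> D
111 -> D
10 -> B
10 -> B


Result: DDBB


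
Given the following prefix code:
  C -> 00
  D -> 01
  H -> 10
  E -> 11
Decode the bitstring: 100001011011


Decoding step by step:
Bits 10 -> H
Bits 00 -> C
Bits 01 -> D
Bits 01 -> D
Bits 10 -> H
Bits 11 -> E


Decoded message: HCDDHE


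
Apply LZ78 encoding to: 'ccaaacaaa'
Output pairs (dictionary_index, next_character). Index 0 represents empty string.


LZ78 encoding steps:
Dictionary: {0: ''}
Step 1: w='' (idx 0), next='c' -> output (0, 'c'), add 'c' as idx 1
Step 2: w='c' (idx 1), next='a' -> output (1, 'a'), add 'ca' as idx 2
Step 3: w='' (idx 0), next='a' -> output (0, 'a'), add 'a' as idx 3
Step 4: w='a' (idx 3), next='c' -> output (3, 'c'), add 'ac' as idx 4
Step 5: w='a' (idx 3), next='a' -> output (3, 'a'), add 'aa' as idx 5
Step 6: w='a' (idx 3), end of input -> output (3, '')


Encoded: [(0, 'c'), (1, 'a'), (0, 'a'), (3, 'c'), (3, 'a'), (3, '')]


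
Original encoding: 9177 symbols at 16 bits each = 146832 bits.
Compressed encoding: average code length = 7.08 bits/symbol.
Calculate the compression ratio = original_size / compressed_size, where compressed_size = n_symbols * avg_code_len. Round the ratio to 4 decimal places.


original_size = n_symbols * orig_bits = 9177 * 16 = 146832 bits
compressed_size = n_symbols * avg_code_len = 9177 * 7.08 = 64973.16 bits
ratio = original_size / compressed_size = 146832 / 64973.16 = 2.2599

Compression ratio = 2.2599


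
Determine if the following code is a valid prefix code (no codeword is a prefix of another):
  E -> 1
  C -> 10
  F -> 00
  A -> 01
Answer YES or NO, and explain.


Checking each pair (does one codeword prefix another?):
  E='1' vs C='10': prefix -- VIOLATION

NO -- this is NOT a valid prefix code. E (1) is a prefix of C (10).


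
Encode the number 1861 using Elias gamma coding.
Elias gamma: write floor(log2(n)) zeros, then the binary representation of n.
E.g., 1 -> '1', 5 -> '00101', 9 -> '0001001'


num_bits = floor(log2(1861)) + 1 = 11
leading_zeros = num_bits - 1 = 10
binary(1861) = 11101000101

Elias gamma(1861) = '0000000000' + '11101000101' = 000000000011101000101 (21 bits)


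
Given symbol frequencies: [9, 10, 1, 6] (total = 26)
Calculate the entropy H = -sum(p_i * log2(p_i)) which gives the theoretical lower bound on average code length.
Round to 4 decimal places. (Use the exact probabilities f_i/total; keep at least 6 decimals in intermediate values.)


Per-symbol terms -p_i * log2(p_i) with p_i = f_i/26:
  p = 9/26 = 0.346154: log2(p) = -1.530515, -p*log2(p) = 0.529794
  p = 10/26 = 0.384615: log2(p) = -1.378512, -p*log2(p) = 0.530197
  p = 1/26 = 0.038462: log2(p) = -4.700440, -p*log2(p) = 0.180786
  p = 6/26 = 0.230769: log2(p) = -2.115477, -p*log2(p) = 0.488187
H = 0.529794 + 0.530197 + 0.180786 + 0.488187 = 1.728964

H = 1.729 bits/symbol


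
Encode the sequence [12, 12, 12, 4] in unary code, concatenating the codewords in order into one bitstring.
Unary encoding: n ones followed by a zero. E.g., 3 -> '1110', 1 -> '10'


Encode each number as n ones followed by a terminating 0:
  12 -> 1111111111110 (13 bits)
  12 -> 1111111111110 (13 bits)
  12 -> 1111111111110 (13 bits)
  4 -> 11110 (5 bits)
Total length = 13 + 13 + 13 + 5 = 44 bits.

Unary([12, 12, 12, 4]) = 11111111111101111111111110111111111111011110 (44 bits)


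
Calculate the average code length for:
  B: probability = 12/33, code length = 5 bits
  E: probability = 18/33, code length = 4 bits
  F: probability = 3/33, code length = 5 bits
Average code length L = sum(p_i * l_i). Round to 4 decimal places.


Weighted contributions p_i * l_i:
  B: (12/33) * 5 = 60/33
  E: (18/33) * 4 = 72/33
  F: (3/33) * 5 = 15/33
Sum = (60 + 72 + 15)/33 = 147/33

L = 147/33 = 4.4545 bits/symbol


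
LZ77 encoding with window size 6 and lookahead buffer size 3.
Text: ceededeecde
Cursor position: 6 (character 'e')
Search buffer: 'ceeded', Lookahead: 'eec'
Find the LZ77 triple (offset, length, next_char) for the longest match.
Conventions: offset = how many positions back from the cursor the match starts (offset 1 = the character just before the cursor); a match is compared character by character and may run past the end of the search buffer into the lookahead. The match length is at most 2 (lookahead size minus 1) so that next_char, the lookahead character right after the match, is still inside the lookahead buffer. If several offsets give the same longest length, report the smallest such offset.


Try each offset into the search buffer:
  offset=1 (pos 5, char 'd'): match length 0
  offset=2 (pos 4, char 'e'): match length 1
  offset=3 (pos 3, char 'd'): match length 0
  offset=4 (pos 2, char 'e'): match length 1
  offset=5 (pos 1, char 'e'): match length 2
  offset=6 (pos 0, char 'c'): match length 0
Longest match has length 2 at offset 5.
next_char = character at position 6 + 2 = 8 -> 'c'

Best match: offset=5, length=2 (matching 'ee' starting at position 1)
LZ77 triple: (5, 2, 'c')


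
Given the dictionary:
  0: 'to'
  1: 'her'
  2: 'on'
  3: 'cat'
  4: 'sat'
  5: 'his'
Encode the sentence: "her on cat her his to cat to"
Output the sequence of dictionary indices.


Look up each word in the dictionary:
  'her' -> 1
  'on' -> 2
  'cat' -> 3
  'her' -> 1
  'his' -> 5
  'to' -> 0
  'cat' -> 3
  'to' -> 0

Encoded: [1, 2, 3, 1, 5, 0, 3, 0]


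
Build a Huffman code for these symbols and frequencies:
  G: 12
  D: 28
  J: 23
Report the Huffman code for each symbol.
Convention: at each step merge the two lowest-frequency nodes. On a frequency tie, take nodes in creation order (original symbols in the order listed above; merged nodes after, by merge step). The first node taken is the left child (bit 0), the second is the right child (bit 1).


Huffman tree construction:
Step 1: Merge G(12) + J(23) = 35
Step 2: Merge D(28) + (G+J)(35) = 63
Read each symbol's code off the tree from the root (left child = 0, right child = 1).

Codes:
  G: 10 (length 2)
  D: 0 (length 1)
  J: 11 (length 2)
Average code length: 98/63 = 1.5556 bits/symbol


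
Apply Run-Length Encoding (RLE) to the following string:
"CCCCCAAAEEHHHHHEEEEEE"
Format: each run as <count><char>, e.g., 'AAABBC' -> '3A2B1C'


Scanning runs left to right:
  i=0: run of 'C' x 5 -> '5C'
  i=5: run of 'A' x 3 -> '3A'
  i=8: run of 'E' x 2 -> '2E'
  i=10: run of 'H' x 5 -> '5H'
  i=15: run of 'E' x 6 -> '6E'

RLE = 5C3A2E5H6E


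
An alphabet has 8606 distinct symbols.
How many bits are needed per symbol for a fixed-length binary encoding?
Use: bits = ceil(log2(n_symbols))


log2(8606) = 13.0711
Bracket: 2^13 = 8192 < 8606 <= 2^14 = 16384
So ceil(log2(8606)) = 14

bits = ceil(log2(8606)) = ceil(13.0711) = 14 bits


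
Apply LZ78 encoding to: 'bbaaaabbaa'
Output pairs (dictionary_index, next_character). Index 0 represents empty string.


LZ78 encoding steps:
Dictionary: {0: ''}
Step 1: w='' (idx 0), next='b' -> output (0, 'b'), add 'b' as idx 1
Step 2: w='b' (idx 1), next='a' -> output (1, 'a'), add 'ba' as idx 2
Step 3: w='' (idx 0), next='a' -> output (0, 'a'), add 'a' as idx 3
Step 4: w='a' (idx 3), next='a' -> output (3, 'a'), add 'aa' as idx 4
Step 5: w='b' (idx 1), next='b' -> output (1, 'b'), add 'bb' as idx 5
Step 6: w='aa' (idx 4), end of input -> output (4, '')


Encoded: [(0, 'b'), (1, 'a'), (0, 'a'), (3, 'a'), (1, 'b'), (4, '')]


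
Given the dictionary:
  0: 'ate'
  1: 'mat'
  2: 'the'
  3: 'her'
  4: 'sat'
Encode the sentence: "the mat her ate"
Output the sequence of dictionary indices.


Look up each word in the dictionary:
  'the' -> 2
  'mat' -> 1
  'her' -> 3
  'ate' -> 0

Encoded: [2, 1, 3, 0]


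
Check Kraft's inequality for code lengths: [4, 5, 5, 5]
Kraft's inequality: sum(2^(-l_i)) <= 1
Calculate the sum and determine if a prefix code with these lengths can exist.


Sum = 2^(-4) + 2^(-5) + 2^(-5) + 2^(-5)
    = 0.0625 + 0.03125 + 0.03125 + 0.03125
    = 5/32 = 0.15625
Since 0.15625 <= 1, Kraft's inequality IS satisfied.
A prefix code with these lengths CAN exist.

Kraft sum = 0.15625. Satisfied.


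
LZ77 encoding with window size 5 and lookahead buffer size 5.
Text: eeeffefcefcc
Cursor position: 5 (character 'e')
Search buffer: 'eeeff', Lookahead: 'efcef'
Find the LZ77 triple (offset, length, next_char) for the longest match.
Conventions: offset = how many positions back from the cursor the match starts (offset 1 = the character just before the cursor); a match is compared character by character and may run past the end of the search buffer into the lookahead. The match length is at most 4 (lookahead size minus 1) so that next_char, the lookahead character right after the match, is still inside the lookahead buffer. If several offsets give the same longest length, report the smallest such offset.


Try each offset into the search buffer:
  offset=1 (pos 4, char 'f'): match length 0
  offset=2 (pos 3, char 'f'): match length 0
  offset=3 (pos 2, char 'e'): match length 2
  offset=4 (pos 1, char 'e'): match length 1
  offset=5 (pos 0, char 'e'): match length 1
Longest match has length 2 at offset 3.
next_char = character at position 5 + 2 = 7 -> 'c'

Best match: offset=3, length=2 (matching 'ef' starting at position 2)
LZ77 triple: (3, 2, 'c')
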